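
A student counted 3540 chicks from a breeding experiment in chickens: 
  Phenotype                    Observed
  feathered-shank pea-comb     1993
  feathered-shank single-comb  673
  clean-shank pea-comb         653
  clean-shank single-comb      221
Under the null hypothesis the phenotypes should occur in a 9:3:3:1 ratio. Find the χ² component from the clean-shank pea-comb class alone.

Expected counts for N = 3540 under a 9:3:3:1 ratio (total parts = 16):
  feathered-shank pea-comb: 3540 × 9/16 = 1991.25
  feathered-shank single-comb: 3540 × 3/16 = 663.75
  clean-shank pea-comb: 3540 × 3/16 = 663.75
  clean-shank single-comb: 3540 × 1/16 = 221.25
Contribution of clean-shank pea-comb: (653 − 663.75)² / 663.75 = 0.1741

0.174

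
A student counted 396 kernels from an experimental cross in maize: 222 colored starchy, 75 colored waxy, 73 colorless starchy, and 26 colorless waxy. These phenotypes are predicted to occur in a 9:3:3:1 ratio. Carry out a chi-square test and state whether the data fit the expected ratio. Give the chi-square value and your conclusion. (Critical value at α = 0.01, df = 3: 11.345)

Total ratio parts = 16. Expected numbers out of 396:
  colored starchy: 396 × 9/16 = 222.75
  colored waxy: 396 × 3/16 = 74.25
  colorless starchy: 396 × 3/16 = 74.25
  colorless waxy: 396 × 1/16 = 24.75
χ² = Σ (O − E)² / E
  colored starchy: (222 − 222.75)² / 222.75 = 0.0025
  colored waxy: (75 − 74.25)² / 74.25 = 0.0076
  colorless starchy: (73 − 74.25)² / 74.25 = 0.0210
  colorless waxy: (26 − 24.75)² / 24.75 = 0.0631
χ² = 0.0025 + 0.0076 + 0.0210 + 0.0631 = 0.0942 ≈ 0.094
Degrees of freedom = 4 − 1 = 3; critical value at α = 0.01 is 11.345.
Since 0.094 < 11.345, we fail to reject the null hypothesis — the data are consistent with the 9:3:3:1 ratio.

0.094; consistent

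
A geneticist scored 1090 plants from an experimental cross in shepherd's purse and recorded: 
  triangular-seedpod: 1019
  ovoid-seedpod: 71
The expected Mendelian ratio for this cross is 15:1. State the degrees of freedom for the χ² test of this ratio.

A goodness-of-fit test with 2 phenotype classes has df = 2 − 1 = 1.

1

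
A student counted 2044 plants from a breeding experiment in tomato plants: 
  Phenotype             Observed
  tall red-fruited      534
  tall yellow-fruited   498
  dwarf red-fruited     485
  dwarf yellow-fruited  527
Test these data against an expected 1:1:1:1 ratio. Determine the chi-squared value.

3.190

Total ratio parts = 4. Expected numbers out of 2044:
  tall red-fruited: 2044 × 1/4 = 511
  tall yellow-fruited: 2044 × 1/4 = 511
  dwarf red-fruited: 2044 × 1/4 = 511
  dwarf yellow-fruited: 2044 × 1/4 = 511
χ² = Σ (O − E)² / E
  tall red-fruited: (534 − 511)² / 511 = 1.0352
  tall yellow-fruited: (498 − 511)² / 511 = 0.3307
  dwarf red-fruited: (485 − 511)² / 511 = 1.3229
  dwarf yellow-fruited: (527 − 511)² / 511 = 0.5010
χ² = 1.0352 + 0.3307 + 1.3229 + 0.5010 = 3.1898 ≈ 3.190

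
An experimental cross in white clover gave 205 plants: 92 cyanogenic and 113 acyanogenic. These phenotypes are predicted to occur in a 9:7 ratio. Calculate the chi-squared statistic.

10.773

The 9:7 ratio has 16 parts, so with N = 205 the expected counts are:
  cyanogenic: 205 × 9/16 = 115.3125
  acyanogenic: 205 × 7/16 = 89.6875
χ² = Σ (O − E)² / E
  cyanogenic: (92 − 115.3125)² / 115.3125 = 4.7130
  acyanogenic: (113 − 89.6875)² / 89.6875 = 6.0596
χ² = 4.7130 + 6.0596 = 10.7726 ≈ 10.773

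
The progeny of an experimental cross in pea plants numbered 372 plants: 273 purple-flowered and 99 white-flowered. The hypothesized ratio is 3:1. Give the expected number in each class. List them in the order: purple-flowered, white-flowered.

279, 93

Expected counts for N = 372 under a 3:1 ratio (total parts = 4):
  purple-flowered: 372 × 3/4 = 279
  white-flowered: 372 × 1/4 = 93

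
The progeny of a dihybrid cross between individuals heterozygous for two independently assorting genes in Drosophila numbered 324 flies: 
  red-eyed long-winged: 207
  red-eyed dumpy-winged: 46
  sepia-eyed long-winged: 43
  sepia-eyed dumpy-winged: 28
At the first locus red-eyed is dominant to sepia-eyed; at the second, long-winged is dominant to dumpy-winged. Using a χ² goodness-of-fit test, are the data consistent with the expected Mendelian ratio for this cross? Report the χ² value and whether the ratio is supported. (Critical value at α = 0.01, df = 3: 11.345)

15.095; not consistent

A dihybrid F₂ with independent assortment and complete dominance at both loci gives a 9:3:3:1 phenotypic ratio.
Under the 9:3:3:1 hypothesis (Σ ratio = 16, N = 324):
  red-eyed long-winged: 324 × 9/16 = 182.25
  red-eyed dumpy-winged: 324 × 3/16 = 60.75
  sepia-eyed long-winged: 324 × 3/16 = 60.75
  sepia-eyed dumpy-winged: 324 × 1/16 = 20.25
χ² = Σ (O − E)² / E
  red-eyed long-winged: (207 − 182.25)² / 182.25 = 3.3611
  red-eyed dumpy-winged: (46 − 60.75)² / 60.75 = 3.5813
  sepia-eyed long-winged: (43 − 60.75)² / 60.75 = 5.1862
  sepia-eyed dumpy-winged: (28 − 20.25)² / 20.25 = 2.9660
χ² = 3.3611 + 3.5813 + 5.1862 + 2.9660 = 15.0946 ≈ 15.095
Degrees of freedom = 4 − 1 = 3; critical value at α = 0.01 is 11.345.
Since 15.095 > 11.345, we reject the null hypothesis — the data do not fit the 9:3:3:1 ratio.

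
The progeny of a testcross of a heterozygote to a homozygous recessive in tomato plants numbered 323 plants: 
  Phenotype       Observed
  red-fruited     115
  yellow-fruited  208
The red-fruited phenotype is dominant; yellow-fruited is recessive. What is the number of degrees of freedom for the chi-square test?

A testcross of a heterozygote (Aa × aa) gives a 1:1 phenotypic ratio.
A goodness-of-fit test with 2 phenotype classes has df = 2 − 1 = 1.

1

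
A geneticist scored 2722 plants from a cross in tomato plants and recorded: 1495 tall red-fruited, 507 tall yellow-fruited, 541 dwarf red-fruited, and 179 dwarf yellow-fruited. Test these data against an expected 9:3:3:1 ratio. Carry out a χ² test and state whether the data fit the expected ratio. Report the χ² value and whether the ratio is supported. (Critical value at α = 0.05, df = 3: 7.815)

3.175; consistent

Under the 9:3:3:1 hypothesis (Σ ratio = 16, N = 2722):
  tall red-fruited: 2722 × 9/16 = 1531.125
  tall yellow-fruited: 2722 × 3/16 = 510.375
  dwarf red-fruited: 2722 × 3/16 = 510.375
  dwarf yellow-fruited: 2722 × 1/16 = 170.125
χ² = Σ (O − E)² / E
  tall red-fruited: (1495 − 1531.125)² / 1531.125 = 0.8523
  tall yellow-fruited: (507 − 510.375)² / 510.375 = 0.0223
  dwarf red-fruited: (541 − 510.375)² / 510.375 = 1.8377
  dwarf yellow-fruited: (179 − 170.125)² / 170.125 = 0.4630
χ² = 0.8523 + 0.0223 + 1.8377 + 0.4630 = 3.1753 ≈ 3.175
Degrees of freedom = 4 − 1 = 3; critical value at α = 0.05 is 7.815.
Since 3.175 < 7.815, we fail to reject the null hypothesis — the data are consistent with the 9:3:3:1 ratio.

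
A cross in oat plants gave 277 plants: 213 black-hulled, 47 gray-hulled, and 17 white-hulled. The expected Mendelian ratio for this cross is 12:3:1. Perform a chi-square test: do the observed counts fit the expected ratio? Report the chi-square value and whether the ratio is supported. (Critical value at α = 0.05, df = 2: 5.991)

0.608; consistent

The 12:3:1 ratio has 16 parts, so with N = 277 the expected counts are:
  black-hulled: 277 × 12/16 = 207.75
  gray-hulled: 277 × 3/16 = 51.9375
  white-hulled: 277 × 1/16 = 17.3125
χ² = Σ (O − E)² / E
  black-hulled: (213 − 207.75)² / 207.75 = 0.1327
  gray-hulled: (47 − 51.9375)² / 51.9375 = 0.4694
  white-hulled: (17 − 17.3125)² / 17.3125 = 0.0056
χ² = 0.1327 + 0.4694 + 0.0056 = 0.6077 ≈ 0.608
Degrees of freedom = 3 − 1 = 2; critical value at α = 0.05 is 5.991.
Since 0.608 < 5.991, we fail to reject the null hypothesis — the data are consistent with the 12:3:1 ratio.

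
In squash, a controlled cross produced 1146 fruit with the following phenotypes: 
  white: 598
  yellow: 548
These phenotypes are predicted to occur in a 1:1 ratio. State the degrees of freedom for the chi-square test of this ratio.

A goodness-of-fit test with 2 phenotype classes has df = 2 − 1 = 1.

1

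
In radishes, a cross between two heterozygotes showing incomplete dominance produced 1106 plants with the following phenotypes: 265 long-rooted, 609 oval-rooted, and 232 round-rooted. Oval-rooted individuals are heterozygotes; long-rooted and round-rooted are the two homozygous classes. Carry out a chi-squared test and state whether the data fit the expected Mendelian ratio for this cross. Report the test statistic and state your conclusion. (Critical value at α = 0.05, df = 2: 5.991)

With incomplete dominance, a heterozygote × heterozygote cross gives a 1:2:1 phenotypic ratio.
Under the 1:2:1 hypothesis (Σ ratio = 4, N = 1106):
  long-rooted: 1106 × 1/4 = 276.5
  oval-rooted: 1106 × 2/4 = 553
  round-rooted: 1106 × 1/4 = 276.5
χ² = Σ (O − E)² / E
  long-rooted: (265 − 276.5)² / 276.5 = 0.4783
  oval-rooted: (609 − 553)² / 553 = 5.6709
  round-rooted: (232 − 276.5)² / 276.5 = 7.1618
χ² = 0.4783 + 5.6709 + 7.1618 = 13.311
Degrees of freedom = 3 − 1 = 2; critical value at α = 0.05 is 5.991.
Since 13.311 > 5.991, we reject the null hypothesis — the data do not fit the 1:2:1 ratio.

13.311; not consistent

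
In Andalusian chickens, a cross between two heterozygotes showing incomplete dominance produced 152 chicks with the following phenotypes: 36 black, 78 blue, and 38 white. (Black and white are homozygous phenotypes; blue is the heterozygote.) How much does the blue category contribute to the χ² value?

0.053

With incomplete dominance, a heterozygote × heterozygote cross gives a 1:2:1 phenotypic ratio.
The 1:2:1 ratio has 4 parts, so with N = 152 the expected counts are:
  black: 152 × 1/4 = 38
  blue: 152 × 2/4 = 76
  white: 152 × 1/4 = 38
Contribution of blue: (78 − 76)² / 76 = 0.0526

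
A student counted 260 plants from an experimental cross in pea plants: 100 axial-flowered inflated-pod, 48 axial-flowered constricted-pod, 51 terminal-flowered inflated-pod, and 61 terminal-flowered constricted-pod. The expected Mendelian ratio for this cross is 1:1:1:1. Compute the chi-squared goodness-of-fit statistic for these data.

26.554

Under the 1:1:1:1 hypothesis (Σ ratio = 4, N = 260):
  axial-flowered inflated-pod: 260 × 1/4 = 65
  axial-flowered constricted-pod: 260 × 1/4 = 65
  terminal-flowered inflated-pod: 260 × 1/4 = 65
  terminal-flowered constricted-pod: 260 × 1/4 = 65
χ² = Σ (O − E)² / E
  axial-flowered inflated-pod: (100 − 65)² / 65 = 18.8462
  axial-flowered constricted-pod: (48 − 65)² / 65 = 4.4462
  terminal-flowered inflated-pod: (51 − 65)² / 65 = 3.0154
  terminal-flowered constricted-pod: (61 − 65)² / 65 = 0.2462
χ² = 18.8462 + 4.4462 + 3.0154 + 0.2462 = 26.554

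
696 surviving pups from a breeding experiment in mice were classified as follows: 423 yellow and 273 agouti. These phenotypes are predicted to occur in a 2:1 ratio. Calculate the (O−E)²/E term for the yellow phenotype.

3.623

Under the 2:1 hypothesis (Σ ratio = 3, N = 696):
  yellow: 696 × 2/3 = 464
  agouti: 696 × 1/3 = 232
Contribution of yellow: (423 − 464)² / 464 = 3.6228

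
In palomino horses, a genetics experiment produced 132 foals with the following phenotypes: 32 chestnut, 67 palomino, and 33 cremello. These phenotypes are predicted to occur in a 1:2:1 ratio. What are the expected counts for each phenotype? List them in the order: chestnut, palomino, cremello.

The 1:2:1 ratio has 4 parts, so with N = 132 the expected counts are:
  chestnut: 132 × 1/4 = 33
  palomino: 132 × 2/4 = 66
  cremello: 132 × 1/4 = 33

33, 66, 33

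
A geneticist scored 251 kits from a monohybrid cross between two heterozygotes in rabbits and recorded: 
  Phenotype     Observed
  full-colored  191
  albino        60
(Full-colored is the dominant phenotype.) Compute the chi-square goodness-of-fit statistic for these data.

0.161

For a monohybrid cross between heterozygotes with complete dominance, the expected phenotypic ratio is 3:1.
Total ratio parts = 4. Expected numbers out of 251:
  full-colored: 251 × 3/4 = 188.25
  albino: 251 × 1/4 = 62.75
χ² = Σ (O − E)² / E
  full-colored: (191 − 188.25)² / 188.25 = 0.0402
  albino: (60 − 62.75)² / 62.75 = 0.1205
χ² = 0.0402 + 0.1205 = 0.1607 ≈ 0.161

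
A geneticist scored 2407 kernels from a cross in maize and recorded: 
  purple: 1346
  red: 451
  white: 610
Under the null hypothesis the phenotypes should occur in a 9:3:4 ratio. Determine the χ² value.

Total ratio parts = 16. Expected numbers out of 2407:
  purple: 2407 × 9/16 = 1353.9375
  red: 2407 × 3/16 = 451.3125
  white: 2407 × 4/16 = 601.75
χ² = Σ (O − E)² / E
  purple: (1346 − 1353.9375)² / 1353.9375 = 0.0465
  red: (451 − 451.3125)² / 451.3125 = 0.0002
  white: (610 − 601.75)² / 601.75 = 0.1131
χ² = 0.0465 + 0.0002 + 0.1131 = 0.1598 ≈ 0.160

0.160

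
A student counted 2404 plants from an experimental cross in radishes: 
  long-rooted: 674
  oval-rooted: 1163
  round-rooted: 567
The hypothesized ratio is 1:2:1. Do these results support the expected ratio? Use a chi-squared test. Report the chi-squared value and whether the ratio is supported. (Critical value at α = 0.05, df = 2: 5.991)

Under the 1:2:1 hypothesis (Σ ratio = 4, N = 2404):
  long-rooted: 2404 × 1/4 = 601
  oval-rooted: 2404 × 2/4 = 1202
  round-rooted: 2404 × 1/4 = 601
χ² = Σ (O − E)² / E
  long-rooted: (674 − 601)² / 601 = 8.8669
  oval-rooted: (1163 − 1202)² / 1202 = 1.2654
  round-rooted: (567 − 601)² / 601 = 1.9235
χ² = 8.8669 + 1.2654 + 1.9235 = 12.0558 ≈ 12.056
Degrees of freedom = 3 − 1 = 2; critical value at α = 0.05 is 5.991.
Since 12.056 > 5.991, we reject the null hypothesis — the data do not fit the 1:2:1 ratio.

12.056; not consistent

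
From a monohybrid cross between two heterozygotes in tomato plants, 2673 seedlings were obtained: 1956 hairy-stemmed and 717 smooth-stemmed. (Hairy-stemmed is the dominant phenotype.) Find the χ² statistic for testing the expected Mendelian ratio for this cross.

4.742

For a monohybrid cross between heterozygotes with complete dominance, the expected phenotypic ratio is 3:1.
Under the 3:1 hypothesis (Σ ratio = 4, N = 2673):
  hairy-stemmed: 2673 × 3/4 = 2004.75
  smooth-stemmed: 2673 × 1/4 = 668.25
χ² = Σ (O − E)² / E
  hairy-stemmed: (1956 − 2004.75)² / 2004.75 = 1.1855
  smooth-stemmed: (717 − 668.25)² / 668.25 = 3.5564
χ² = 1.1855 + 3.5564 = 4.7419 ≈ 4.742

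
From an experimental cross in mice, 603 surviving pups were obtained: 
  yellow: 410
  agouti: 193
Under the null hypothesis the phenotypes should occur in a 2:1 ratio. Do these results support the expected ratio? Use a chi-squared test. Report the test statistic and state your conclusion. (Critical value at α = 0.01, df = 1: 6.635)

0.478; consistent

Total ratio parts = 3. Expected numbers out of 603:
  yellow: 603 × 2/3 = 402
  agouti: 603 × 1/3 = 201
χ² = Σ (O − E)² / E
  yellow: (410 − 402)² / 402 = 0.1592
  agouti: (193 − 201)² / 201 = 0.3184
χ² = 0.1592 + 0.3184 = 0.4776 ≈ 0.478
Degrees of freedom = 2 − 1 = 1; critical value at α = 0.01 is 6.635.
Since 0.478 < 6.635, we fail to reject the null hypothesis — the data are consistent with the 2:1 ratio.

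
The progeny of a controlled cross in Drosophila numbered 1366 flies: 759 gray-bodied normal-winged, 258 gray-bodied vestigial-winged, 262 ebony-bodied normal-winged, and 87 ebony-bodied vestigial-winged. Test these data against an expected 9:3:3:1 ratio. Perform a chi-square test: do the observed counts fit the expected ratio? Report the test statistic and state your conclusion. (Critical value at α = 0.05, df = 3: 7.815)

0.294; consistent

The 9:3:3:1 ratio has 16 parts, so with N = 1366 the expected counts are:
  gray-bodied normal-winged: 1366 × 9/16 = 768.375
  gray-bodied vestigial-winged: 1366 × 3/16 = 256.125
  ebony-bodied normal-winged: 1366 × 3/16 = 256.125
  ebony-bodied vestigial-winged: 1366 × 1/16 = 85.375
χ² = Σ (O − E)² / E
  gray-bodied normal-winged: (759 − 768.375)² / 768.375 = 0.1144
  gray-bodied vestigial-winged: (258 − 256.125)² / 256.125 = 0.0137
  ebony-bodied normal-winged: (262 − 256.125)² / 256.125 = 0.1348
  ebony-bodied vestigial-winged: (87 − 85.375)² / 85.375 = 0.0309
χ² = 0.1144 + 0.0137 + 0.1348 + 0.0309 = 0.2938 ≈ 0.294
Degrees of freedom = 4 − 1 = 3; critical value at α = 0.05 is 7.815.
Since 0.294 < 7.815, we fail to reject the null hypothesis — the data are consistent with the 9:3:3:1 ratio.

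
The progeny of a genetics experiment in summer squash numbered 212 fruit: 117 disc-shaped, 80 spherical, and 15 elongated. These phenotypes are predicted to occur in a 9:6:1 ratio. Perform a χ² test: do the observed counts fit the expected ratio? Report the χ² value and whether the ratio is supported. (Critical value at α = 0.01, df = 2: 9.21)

0.277; consistent

The 9:6:1 ratio has 16 parts, so with N = 212 the expected counts are:
  disc-shaped: 212 × 9/16 = 119.25
  spherical: 212 × 6/16 = 79.5
  elongated: 212 × 1/16 = 13.25
χ² = Σ (O − E)² / E
  disc-shaped: (117 − 119.25)² / 119.25 = 0.0425
  spherical: (80 − 79.5)² / 79.5 = 0.0031
  elongated: (15 − 13.25)² / 13.25 = 0.2311
χ² = 0.0425 + 0.0031 + 0.2311 = 0.2767 ≈ 0.277
Degrees of freedom = 3 − 1 = 2; critical value at α = 0.01 is 9.21.
Since 0.277 < 9.21, we fail to reject the null hypothesis — the data are consistent with the 9:6:1 ratio.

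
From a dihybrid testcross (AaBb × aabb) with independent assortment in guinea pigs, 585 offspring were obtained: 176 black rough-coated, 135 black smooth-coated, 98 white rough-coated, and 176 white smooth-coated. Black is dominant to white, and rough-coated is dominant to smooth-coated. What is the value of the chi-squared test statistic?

28.887

A dihybrid testcross with independent assortment gives a 1:1:1:1 ratio.
The 1:1:1:1 ratio has 4 parts, so with N = 585 the expected counts are:
  black rough-coated: 585 × 1/4 = 146.25
  black smooth-coated: 585 × 1/4 = 146.25
  white rough-coated: 585 × 1/4 = 146.25
  white smooth-coated: 585 × 1/4 = 146.25
χ² = Σ (O − E)² / E
  black rough-coated: (176 − 146.25)² / 146.25 = 6.0517
  black smooth-coated: (135 − 146.25)² / 146.25 = 0.8654
  white rough-coated: (98 − 146.25)² / 146.25 = 15.9184
  white smooth-coated: (176 − 146.25)² / 146.25 = 6.0517
χ² = 6.0517 + 0.8654 + 15.9184 + 6.0517 = 28.8872 ≈ 28.887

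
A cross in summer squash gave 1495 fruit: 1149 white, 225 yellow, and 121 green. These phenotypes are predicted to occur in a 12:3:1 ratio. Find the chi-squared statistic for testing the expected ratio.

Under the 12:3:1 hypothesis (Σ ratio = 16, N = 1495):
  white: 1495 × 12/16 = 1121.25
  yellow: 1495 × 3/16 = 280.3125
  green: 1495 × 1/16 = 93.4375
χ² = Σ (O − E)² / E
  white: (1149 − 1121.25)² / 1121.25 = 0.6868
  yellow: (225 − 280.3125)² / 280.3125 = 10.9145
  green: (121 − 93.4375)² / 93.4375 = 8.1305
χ² = 0.6868 + 10.9145 + 8.1305 = 19.7318 ≈ 19.732

19.732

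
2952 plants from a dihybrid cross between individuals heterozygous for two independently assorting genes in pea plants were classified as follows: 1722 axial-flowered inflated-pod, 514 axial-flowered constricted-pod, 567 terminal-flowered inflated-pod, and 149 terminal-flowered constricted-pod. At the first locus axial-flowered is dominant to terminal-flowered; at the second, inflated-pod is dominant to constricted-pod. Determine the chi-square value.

12.257

A dihybrid F₂ with independent assortment and complete dominance at both loci gives a 9:3:3:1 phenotypic ratio.
Total ratio parts = 16. Expected numbers out of 2952:
  axial-flowered inflated-pod: 2952 × 9/16 = 1660.5
  axial-flowered constricted-pod: 2952 × 3/16 = 553.5
  terminal-flowered inflated-pod: 2952 × 3/16 = 553.5
  terminal-flowered constricted-pod: 2952 × 1/16 = 184.5
χ² = Σ (O − E)² / E
  axial-flowered inflated-pod: (1722 − 1660.5)² / 1660.5 = 2.2778
  axial-flowered constricted-pod: (514 − 553.5)² / 553.5 = 2.8189
  terminal-flowered inflated-pod: (567 − 553.5)² / 553.5 = 0.3293
  terminal-flowered constricted-pod: (149 − 184.5)² / 184.5 = 6.8306
χ² = 2.2778 + 2.8189 + 0.3293 + 6.8306 = 12.2566 ≈ 12.257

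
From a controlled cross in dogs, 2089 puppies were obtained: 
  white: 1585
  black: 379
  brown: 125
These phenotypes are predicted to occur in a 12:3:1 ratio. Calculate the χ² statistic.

The 12:3:1 ratio has 16 parts, so with N = 2089 the expected counts are:
  white: 2089 × 12/16 = 1566.75
  black: 2089 × 3/16 = 391.6875
  brown: 2089 × 1/16 = 130.5625
χ² = Σ (O − E)² / E
  white: (1585 − 1566.75)² / 1566.75 = 0.2126
  black: (379 − 391.6875)² / 391.6875 = 0.4110
  brown: (125 − 130.5625)² / 130.5625 = 0.2370
χ² = 0.2126 + 0.4110 + 0.2370 = 0.8606 ≈ 0.861

0.861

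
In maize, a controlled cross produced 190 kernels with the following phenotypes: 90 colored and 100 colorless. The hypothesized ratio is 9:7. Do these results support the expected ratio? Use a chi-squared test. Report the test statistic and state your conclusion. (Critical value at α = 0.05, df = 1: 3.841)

Under the 9:7 hypothesis (Σ ratio = 16, N = 190):
  colored: 190 × 9/16 = 106.875
  colorless: 190 × 7/16 = 83.125
χ² = Σ (O − E)² / E
  colored: (90 − 106.875)² / 106.875 = 2.6645
  colorless: (100 − 83.125)² / 83.125 = 3.4258
χ² = 2.6645 + 3.4258 = 6.0903 ≈ 6.090
Degrees of freedom = 2 − 1 = 1; critical value at α = 0.05 is 3.841.
Since 6.090 > 3.841, we reject the null hypothesis — the data do not fit the 9:7 ratio.

6.090; not consistent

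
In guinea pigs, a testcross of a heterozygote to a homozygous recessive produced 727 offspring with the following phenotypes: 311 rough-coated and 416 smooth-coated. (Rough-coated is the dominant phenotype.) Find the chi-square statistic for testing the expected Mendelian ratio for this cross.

A testcross of a heterozygote (Aa × aa) gives a 1:1 phenotypic ratio.
Expected counts for N = 727 under a 1:1 ratio (total parts = 2):
  rough-coated: 727 × 1/2 = 363.5
  smooth-coated: 727 × 1/2 = 363.5
χ² = Σ (O − E)² / E
  rough-coated: (311 − 363.5)² / 363.5 = 7.5825
  smooth-coated: (416 − 363.5)² / 363.5 = 7.5825
χ² = 7.5825 + 7.5825 = 15.165

15.165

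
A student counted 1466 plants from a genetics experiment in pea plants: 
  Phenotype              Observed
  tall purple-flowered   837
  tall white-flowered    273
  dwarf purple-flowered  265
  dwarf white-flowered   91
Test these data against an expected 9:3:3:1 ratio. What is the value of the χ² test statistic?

0.558

Expected counts for N = 1466 under a 9:3:3:1 ratio (total parts = 16):
  tall purple-flowered: 1466 × 9/16 = 824.625
  tall white-flowered: 1466 × 3/16 = 274.875
  dwarf purple-flowered: 1466 × 3/16 = 274.875
  dwarf white-flowered: 1466 × 1/16 = 91.625
χ² = Σ (O − E)² / E
  tall purple-flowered: (837 − 824.625)² / 824.625 = 0.1857
  tall white-flowered: (273 − 274.875)² / 274.875 = 0.0128
  dwarf purple-flowered: (265 − 274.875)² / 274.875 = 0.3548
  dwarf white-flowered: (91 − 91.625)² / 91.625 = 0.0043
χ² = 0.1857 + 0.0128 + 0.3548 + 0.0043 = 0.5576 ≈ 0.558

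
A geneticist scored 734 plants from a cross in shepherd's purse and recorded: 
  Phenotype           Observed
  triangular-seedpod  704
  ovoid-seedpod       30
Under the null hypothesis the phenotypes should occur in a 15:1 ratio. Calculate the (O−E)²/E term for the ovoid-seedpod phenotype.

Expected counts for N = 734 under a 15:1 ratio (total parts = 16):
  triangular-seedpod: 734 × 15/16 = 688.125
  ovoid-seedpod: 734 × 1/16 = 45.875
Contribution of ovoid-seedpod: (30 − 45.875)² / 45.875 = 5.4935

5.494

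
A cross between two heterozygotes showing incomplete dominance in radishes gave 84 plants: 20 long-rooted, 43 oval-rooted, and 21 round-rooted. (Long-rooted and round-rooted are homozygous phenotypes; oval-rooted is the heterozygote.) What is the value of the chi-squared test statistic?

0.071

With incomplete dominance, a heterozygote × heterozygote cross gives a 1:2:1 phenotypic ratio.
Under the 1:2:1 hypothesis (Σ ratio = 4, N = 84):
  long-rooted: 84 × 1/4 = 21
  oval-rooted: 84 × 2/4 = 42
  round-rooted: 84 × 1/4 = 21
χ² = Σ (O − E)² / E
  long-rooted: (20 − 21)² / 21 = 0.0476
  oval-rooted: (43 − 42)² / 42 = 0.0238
  round-rooted: (21 − 21)² / 21 = 0.0000
χ² = 0.0476 + 0.0238 + 0.0000 = 0.0714 ≈ 0.071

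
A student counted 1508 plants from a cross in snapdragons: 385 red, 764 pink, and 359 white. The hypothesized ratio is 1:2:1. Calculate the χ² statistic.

1.162

Expected counts for N = 1508 under a 1:2:1 ratio (total parts = 4):
  red: 1508 × 1/4 = 377
  pink: 1508 × 2/4 = 754
  white: 1508 × 1/4 = 377
χ² = Σ (O − E)² / E
  red: (385 − 377)² / 377 = 0.1698
  pink: (764 − 754)² / 754 = 0.1326
  white: (359 − 377)² / 377 = 0.8594
χ² = 0.1698 + 0.1326 + 0.8594 = 1.1618 ≈ 1.162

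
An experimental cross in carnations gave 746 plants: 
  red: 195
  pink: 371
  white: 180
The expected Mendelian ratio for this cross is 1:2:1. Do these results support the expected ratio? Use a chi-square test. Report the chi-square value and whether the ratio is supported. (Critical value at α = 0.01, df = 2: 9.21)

Under the 1:2:1 hypothesis (Σ ratio = 4, N = 746):
  red: 746 × 1/4 = 186.5
  pink: 746 × 2/4 = 373
  white: 746 × 1/4 = 186.5
χ² = Σ (O − E)² / E
  red: (195 − 186.5)² / 186.5 = 0.3874
  pink: (371 − 373)² / 373 = 0.0107
  white: (180 − 186.5)² / 186.5 = 0.2265
χ² = 0.3874 + 0.0107 + 0.2265 = 0.6246 ≈ 0.625
Degrees of freedom = 3 − 1 = 2; critical value at α = 0.01 is 9.21.
Since 0.625 < 9.21, we fail to reject the null hypothesis — the data are consistent with the 1:2:1 ratio.

0.625; consistent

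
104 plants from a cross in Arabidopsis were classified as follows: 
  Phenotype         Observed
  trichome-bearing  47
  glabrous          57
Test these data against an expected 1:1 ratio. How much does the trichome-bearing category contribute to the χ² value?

0.481

Total ratio parts = 2. Expected numbers out of 104:
  trichome-bearing: 104 × 1/2 = 52
  glabrous: 104 × 1/2 = 52
Contribution of trichome-bearing: (47 − 52)² / 52 = 0.4808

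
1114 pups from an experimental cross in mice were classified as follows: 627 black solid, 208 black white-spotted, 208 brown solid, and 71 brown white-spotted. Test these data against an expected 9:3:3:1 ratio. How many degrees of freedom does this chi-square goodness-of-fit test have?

3

A goodness-of-fit test with 4 phenotype classes has df = 4 − 1 = 3.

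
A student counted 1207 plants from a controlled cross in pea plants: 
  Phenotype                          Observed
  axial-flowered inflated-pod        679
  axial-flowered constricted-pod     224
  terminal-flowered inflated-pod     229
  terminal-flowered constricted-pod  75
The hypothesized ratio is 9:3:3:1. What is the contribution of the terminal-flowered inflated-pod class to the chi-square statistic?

0.032

Expected counts for N = 1207 under a 9:3:3:1 ratio (total parts = 16):
  axial-flowered inflated-pod: 1207 × 9/16 = 678.9375
  axial-flowered constricted-pod: 1207 × 3/16 = 226.3125
  terminal-flowered inflated-pod: 1207 × 3/16 = 226.3125
  terminal-flowered constricted-pod: 1207 × 1/16 = 75.4375
Contribution of terminal-flowered inflated-pod: (229 − 226.3125)² / 226.3125 = 0.0319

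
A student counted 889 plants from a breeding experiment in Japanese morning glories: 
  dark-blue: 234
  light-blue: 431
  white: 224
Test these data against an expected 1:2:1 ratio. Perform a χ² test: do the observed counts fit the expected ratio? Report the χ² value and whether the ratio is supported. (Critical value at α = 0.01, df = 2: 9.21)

1.045; consistent

Expected counts for N = 889 under a 1:2:1 ratio (total parts = 4):
  dark-blue: 889 × 1/4 = 222.25
  light-blue: 889 × 2/4 = 444.5
  white: 889 × 1/4 = 222.25
χ² = Σ (O − E)² / E
  dark-blue: (234 − 222.25)² / 222.25 = 0.6212
  light-blue: (431 − 444.5)² / 444.5 = 0.4100
  white: (224 − 222.25)² / 222.25 = 0.0138
χ² = 0.6212 + 0.4100 + 0.0138 = 1.045
Degrees of freedom = 3 − 1 = 2; critical value at α = 0.01 is 9.21.
Since 1.045 < 9.21, we fail to reject the null hypothesis — the data are consistent with the 1:2:1 ratio.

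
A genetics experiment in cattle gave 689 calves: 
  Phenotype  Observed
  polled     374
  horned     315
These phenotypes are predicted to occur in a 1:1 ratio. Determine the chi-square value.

Total ratio parts = 2. Expected numbers out of 689:
  polled: 689 × 1/2 = 344.5
  horned: 689 × 1/2 = 344.5
χ² = Σ (O − E)² / E
  polled: (374 − 344.5)² / 344.5 = 2.5261
  horned: (315 − 344.5)² / 344.5 = 2.5261
χ² = 2.5261 + 2.5261 = 5.0522 ≈ 5.052

5.052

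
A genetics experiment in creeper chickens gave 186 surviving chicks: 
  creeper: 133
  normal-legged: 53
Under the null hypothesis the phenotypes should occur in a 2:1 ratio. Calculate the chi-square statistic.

1.960

Expected counts for N = 186 under a 2:1 ratio (total parts = 3):
  creeper: 186 × 2/3 = 124
  normal-legged: 186 × 1/3 = 62
χ² = Σ (O − E)² / E
  creeper: (133 − 124)² / 124 = 0.6532
  normal-legged: (53 − 62)² / 62 = 1.3065
χ² = 0.6532 + 1.3065 = 1.9597 ≈ 1.960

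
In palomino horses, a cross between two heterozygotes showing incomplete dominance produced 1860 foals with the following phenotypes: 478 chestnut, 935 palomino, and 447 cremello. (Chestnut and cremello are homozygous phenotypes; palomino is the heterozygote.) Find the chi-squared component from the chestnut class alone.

With incomplete dominance, a heterozygote × heterozygote cross gives a 1:2:1 phenotypic ratio.
Under the 1:2:1 hypothesis (Σ ratio = 4, N = 1860):
  chestnut: 1860 × 1/4 = 465
  palomino: 1860 × 2/4 = 930
  cremello: 1860 × 1/4 = 465
Contribution of chestnut: (478 − 465)² / 465 = 0.3634

0.363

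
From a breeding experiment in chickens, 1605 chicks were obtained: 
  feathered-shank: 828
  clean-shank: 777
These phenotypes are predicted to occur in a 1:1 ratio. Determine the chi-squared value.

Total ratio parts = 2. Expected numbers out of 1605:
  feathered-shank: 1605 × 1/2 = 802.5
  clean-shank: 1605 × 1/2 = 802.5
χ² = Σ (O − E)² / E
  feathered-shank: (828 − 802.5)² / 802.5 = 0.8103
  clean-shank: (777 − 802.5)² / 802.5 = 0.8103
χ² = 0.8103 + 0.8103 = 1.6206 ≈ 1.621

1.621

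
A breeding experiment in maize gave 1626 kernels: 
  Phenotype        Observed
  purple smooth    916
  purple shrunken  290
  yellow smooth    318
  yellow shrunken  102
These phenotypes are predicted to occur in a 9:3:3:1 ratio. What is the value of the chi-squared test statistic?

Total ratio parts = 16. Expected numbers out of 1626:
  purple smooth: 1626 × 9/16 = 914.625
  purple shrunken: 1626 × 3/16 = 304.875
  yellow smooth: 1626 × 3/16 = 304.875
  yellow shrunken: 1626 × 1/16 = 101.625
χ² = Σ (O − E)² / E
  purple smooth: (916 − 914.625)² / 914.625 = 0.0021
  purple shrunken: (290 − 304.875)² / 304.875 = 0.7258
  yellow smooth: (318 − 304.875)² / 304.875 = 0.5650
  yellow shrunken: (102 − 101.625)² / 101.625 = 0.0014
χ² = 0.0021 + 0.7258 + 0.5650 + 0.0014 = 1.2943 ≈ 1.294

1.294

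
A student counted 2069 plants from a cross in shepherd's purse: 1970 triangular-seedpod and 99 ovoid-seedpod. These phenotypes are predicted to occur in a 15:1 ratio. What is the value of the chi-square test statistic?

7.579

Expected counts for N = 2069 under a 15:1 ratio (total parts = 16):
  triangular-seedpod: 2069 × 15/16 = 1939.6875
  ovoid-seedpod: 2069 × 1/16 = 129.3125
χ² = Σ (O − E)² / E
  triangular-seedpod: (1970 − 1939.6875)² / 1939.6875 = 0.4737
  ovoid-seedpod: (99 − 129.3125)² / 129.3125 = 7.1056
χ² = 0.4737 + 7.1056 = 7.5793 ≈ 7.579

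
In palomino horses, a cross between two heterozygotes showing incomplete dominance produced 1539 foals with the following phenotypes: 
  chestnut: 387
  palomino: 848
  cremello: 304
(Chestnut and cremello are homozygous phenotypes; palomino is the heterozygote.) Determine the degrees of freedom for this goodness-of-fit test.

2

With incomplete dominance, a heterozygote × heterozygote cross gives a 1:2:1 phenotypic ratio.
A goodness-of-fit test with 3 phenotype classes has df = 3 − 1 = 2.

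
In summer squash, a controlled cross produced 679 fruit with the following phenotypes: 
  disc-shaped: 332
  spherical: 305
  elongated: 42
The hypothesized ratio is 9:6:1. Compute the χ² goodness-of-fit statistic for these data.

Expected counts for N = 679 under a 9:6:1 ratio (total parts = 16):
  disc-shaped: 679 × 9/16 = 381.9375
  spherical: 679 × 6/16 = 254.625
  elongated: 679 × 1/16 = 42.4375
χ² = Σ (O − E)² / E
  disc-shaped: (332 − 381.9375)² / 381.9375 = 6.5292
  spherical: (305 − 254.625)² / 254.625 = 9.9662
  elongated: (42 − 42.4375)² / 42.4375 = 0.0045
χ² = 6.5292 + 9.9662 + 0.0045 = 16.4999 ≈ 16.500

16.500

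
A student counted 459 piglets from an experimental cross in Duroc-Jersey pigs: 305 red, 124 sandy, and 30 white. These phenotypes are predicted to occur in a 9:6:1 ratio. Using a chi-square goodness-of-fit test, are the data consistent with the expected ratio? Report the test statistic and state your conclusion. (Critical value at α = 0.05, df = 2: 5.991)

22.003; not consistent

Under the 9:6:1 hypothesis (Σ ratio = 16, N = 459):
  red: 459 × 9/16 = 258.1875
  sandy: 459 × 6/16 = 172.125
  white: 459 × 1/16 = 28.6875
χ² = Σ (O − E)² / E
  red: (305 − 258.1875)² / 258.1875 = 8.4877
  sandy: (124 − 172.125)² / 172.125 = 13.4554
  white: (30 − 28.6875)² / 28.6875 = 0.0600
χ² = 8.4877 + 13.4554 + 0.0600 = 22.0031 ≈ 22.003
Degrees of freedom = 3 − 1 = 2; critical value at α = 0.05 is 5.991.
Since 22.003 > 5.991, we reject the null hypothesis — the data do not fit the 9:6:1 ratio.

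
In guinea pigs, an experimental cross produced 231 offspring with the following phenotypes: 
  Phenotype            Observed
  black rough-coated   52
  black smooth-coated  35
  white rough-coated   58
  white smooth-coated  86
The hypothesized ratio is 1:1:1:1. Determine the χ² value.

The 1:1:1:1 ratio has 4 parts, so with N = 231 the expected counts are:
  black rough-coated: 231 × 1/4 = 57.75
  black smooth-coated: 231 × 1/4 = 57.75
  white rough-coated: 231 × 1/4 = 57.75
  white smooth-coated: 231 × 1/4 = 57.75
χ² = Σ (O − E)² / E
  black rough-coated: (52 − 57.75)² / 57.75 = 0.5725
  black smooth-coated: (35 − 57.75)² / 57.75 = 8.9621
  white rough-coated: (58 − 57.75)² / 57.75 = 0.0011
  white smooth-coated: (86 − 57.75)² / 57.75 = 13.8193
χ² = 0.5725 + 8.9621 + 0.0011 + 13.8193 = 23.355

23.355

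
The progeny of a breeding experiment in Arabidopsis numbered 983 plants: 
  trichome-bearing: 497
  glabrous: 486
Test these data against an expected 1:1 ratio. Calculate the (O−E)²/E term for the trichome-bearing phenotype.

0.062

Total ratio parts = 2. Expected numbers out of 983:
  trichome-bearing: 983 × 1/2 = 491.5
  glabrous: 983 × 1/2 = 491.5
Contribution of trichome-bearing: (497 − 491.5)² / 491.5 = 0.0615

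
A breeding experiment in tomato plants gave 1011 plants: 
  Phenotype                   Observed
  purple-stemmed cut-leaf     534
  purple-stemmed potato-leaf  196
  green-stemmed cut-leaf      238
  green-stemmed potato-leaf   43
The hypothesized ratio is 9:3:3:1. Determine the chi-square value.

21.161

Under the 9:3:3:1 hypothesis (Σ ratio = 16, N = 1011):
  purple-stemmed cut-leaf: 1011 × 9/16 = 568.6875
  purple-stemmed potato-leaf: 1011 × 3/16 = 189.5625
  green-stemmed cut-leaf: 1011 × 3/16 = 189.5625
  green-stemmed potato-leaf: 1011 × 1/16 = 63.1875
χ² = Σ (O − E)² / E
  purple-stemmed cut-leaf: (534 − 568.6875)² / 568.6875 = 2.1158
  purple-stemmed potato-leaf: (196 − 189.5625)² / 189.5625 = 0.2186
  green-stemmed cut-leaf: (238 − 189.5625)² / 189.5625 = 12.3769
  green-stemmed potato-leaf: (43 − 63.1875)² / 63.1875 = 6.4496
χ² = 2.1158 + 0.2186 + 12.3769 + 6.4496 = 21.1609 ≈ 21.161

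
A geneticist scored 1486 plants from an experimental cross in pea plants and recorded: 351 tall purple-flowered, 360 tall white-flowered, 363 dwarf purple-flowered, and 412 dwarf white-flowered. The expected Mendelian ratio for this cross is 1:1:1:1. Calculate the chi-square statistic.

6.097

The 1:1:1:1 ratio has 4 parts, so with N = 1486 the expected counts are:
  tall purple-flowered: 1486 × 1/4 = 371.5
  tall white-flowered: 1486 × 1/4 = 371.5
  dwarf purple-flowered: 1486 × 1/4 = 371.5
  dwarf white-flowered: 1486 × 1/4 = 371.5
χ² = Σ (O − E)² / E
  tall purple-flowered: (351 − 371.5)² / 371.5 = 1.1312
  tall white-flowered: (360 − 371.5)² / 371.5 = 0.3560
  dwarf purple-flowered: (363 − 371.5)² / 371.5 = 0.1945
  dwarf white-flowered: (412 − 371.5)² / 371.5 = 4.4152
χ² = 1.1312 + 0.3560 + 0.1945 + 4.4152 = 6.0969 ≈ 6.097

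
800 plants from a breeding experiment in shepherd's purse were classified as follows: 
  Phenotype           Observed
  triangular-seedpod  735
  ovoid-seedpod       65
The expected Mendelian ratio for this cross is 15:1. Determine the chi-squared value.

4.800

Under the 15:1 hypothesis (Σ ratio = 16, N = 800):
  triangular-seedpod: 800 × 15/16 = 750
  ovoid-seedpod: 800 × 1/16 = 50
χ² = Σ (O − E)² / E
  triangular-seedpod: (735 − 750)² / 750 = 0.3000
  ovoid-seedpod: (65 − 50)² / 50 = 4.5000
χ² = 0.3000 + 4.5000 = 4.800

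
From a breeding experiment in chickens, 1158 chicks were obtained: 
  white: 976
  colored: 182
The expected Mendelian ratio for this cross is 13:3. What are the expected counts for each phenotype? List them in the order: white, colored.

Expected counts for N = 1158 under a 13:3 ratio (total parts = 16):
  white: 1158 × 13/16 = 940.875
  colored: 1158 × 3/16 = 217.125

940.875, 217.125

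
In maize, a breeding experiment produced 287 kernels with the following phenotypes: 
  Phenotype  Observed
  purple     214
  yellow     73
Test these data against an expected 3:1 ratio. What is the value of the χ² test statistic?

Expected counts for N = 287 under a 3:1 ratio (total parts = 4):
  purple: 287 × 3/4 = 215.25
  yellow: 287 × 1/4 = 71.75
χ² = Σ (O − E)² / E
  purple: (214 − 215.25)² / 215.25 = 0.0073
  yellow: (73 − 71.75)² / 71.75 = 0.0218
χ² = 0.0073 + 0.0218 = 0.0291 ≈ 0.029

0.029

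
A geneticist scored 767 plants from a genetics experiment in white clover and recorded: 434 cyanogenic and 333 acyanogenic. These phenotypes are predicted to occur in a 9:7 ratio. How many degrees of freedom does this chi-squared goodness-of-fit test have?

1

A goodness-of-fit test with 2 phenotype classes has df = 2 − 1 = 1.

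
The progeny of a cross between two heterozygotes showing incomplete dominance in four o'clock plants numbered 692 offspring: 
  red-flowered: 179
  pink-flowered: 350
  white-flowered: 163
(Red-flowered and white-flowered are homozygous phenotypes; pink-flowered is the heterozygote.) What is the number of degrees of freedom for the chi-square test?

2

With incomplete dominance, a heterozygote × heterozygote cross gives a 1:2:1 phenotypic ratio.
A goodness-of-fit test with 3 phenotype classes has df = 3 − 1 = 2.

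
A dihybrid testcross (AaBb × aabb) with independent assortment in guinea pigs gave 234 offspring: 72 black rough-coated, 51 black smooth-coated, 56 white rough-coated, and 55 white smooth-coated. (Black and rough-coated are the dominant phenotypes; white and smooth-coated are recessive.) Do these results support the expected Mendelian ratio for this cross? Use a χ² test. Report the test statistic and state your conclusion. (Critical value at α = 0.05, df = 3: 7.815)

A dihybrid testcross with independent assortment gives a 1:1:1:1 ratio.
Under the 1:1:1:1 hypothesis (Σ ratio = 4, N = 234):
  black rough-coated: 234 × 1/4 = 58.5
  black smooth-coated: 234 × 1/4 = 58.5
  white rough-coated: 234 × 1/4 = 58.5
  white smooth-coated: 234 × 1/4 = 58.5
χ² = Σ (O − E)² / E
  black rough-coated: (72 − 58.5)² / 58.5 = 3.1154
  black smooth-coated: (51 − 58.5)² / 58.5 = 0.9615
  white rough-coated: (56 − 58.5)² / 58.5 = 0.1068
  white smooth-coated: (55 − 58.5)² / 58.5 = 0.2094
χ² = 3.1154 + 0.9615 + 0.1068 + 0.2094 = 4.3931 ≈ 4.393
Degrees of freedom = 4 − 1 = 3; critical value at α = 0.05 is 7.815.
Since 4.393 < 7.815, we fail to reject the null hypothesis — the data are consistent with the 1:1:1:1 ratio.

4.393; consistent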